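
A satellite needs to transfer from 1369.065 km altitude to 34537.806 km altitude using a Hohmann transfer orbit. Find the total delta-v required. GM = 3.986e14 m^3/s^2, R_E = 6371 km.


r1 = 7740.0650 km = 7.740065e+06 m
r2 = 40908.8060 km = 4.0908806e+07 m
dv1 = sqrt(mu/r1)*(sqrt(2*r2/(r1+r2)) - 1) = 2130.2054 m/s
dv2 = sqrt(mu/r2)*(1 - sqrt(2*r1/(r1+r2))) = 1360.6732 m/s
total dv = |dv1| + |dv2| = 2130.2054 + 1360.6732 = 3490.8785 m/s = 3.4909 km/s

3.4909 km/s


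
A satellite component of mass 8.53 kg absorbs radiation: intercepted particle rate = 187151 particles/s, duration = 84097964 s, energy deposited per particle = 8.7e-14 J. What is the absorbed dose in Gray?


Total energy deposited = rate * time * E_per
  = 187151 * 84097964 * 8.7e-14 = 1.3693 J
Dose = E_total / mass = 1.3693 / 8.53
Dose = 0.1605269 Gy

0.1605 Gy


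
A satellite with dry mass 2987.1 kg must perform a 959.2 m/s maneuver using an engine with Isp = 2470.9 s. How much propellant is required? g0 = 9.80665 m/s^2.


ve = Isp * g0 = 2470.9 * 9.80665 = 24231.251485 m/s
mass ratio = exp(dv/ve) = exp(959.2/24231.251485) = 1.04037918
m_prop = m_dry * (mr - 1) = 2987.1 * (1.04037918 - 1)
m_prop = 120.6167 kg

120.6167 kg


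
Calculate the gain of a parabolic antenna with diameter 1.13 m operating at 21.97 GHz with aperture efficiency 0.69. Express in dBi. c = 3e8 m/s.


lambda = c/f = 3e8 / 2.197e+10 = 0.01365498 m
G = eta*(pi*D/lambda)^2 = 0.69*(pi*1.13/0.01365498)^2
G = 46636.2184 (linear)
G = 10*log10(46636.2184) = 46.6872 dBi

46.6872 dBi


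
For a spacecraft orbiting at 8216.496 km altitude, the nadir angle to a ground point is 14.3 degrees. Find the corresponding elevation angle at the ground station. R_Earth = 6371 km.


r = R_E + alt = 14587.4960 km
Law of sines in the satellite / Earth-center / ground-point triangle:
  sin(nadir)/R_E = sin(90 + el)/r  =>  cos(el) = (r/R_E)*sin(nadir)
cos(el) = (14587.4960 / 6371.0000) * sin(14.3 deg) = 0.5655466
el = arccos(0.5655466) = 55.5597 deg
(Earth-central angle = 90 - nadir - el = 20.1403 deg)

55.5597 degrees


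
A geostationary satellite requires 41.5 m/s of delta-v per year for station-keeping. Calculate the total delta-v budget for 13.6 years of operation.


dV = rate * years = 41.5 * 13.6
dV = 564.4000 m/s

564.4000 m/s


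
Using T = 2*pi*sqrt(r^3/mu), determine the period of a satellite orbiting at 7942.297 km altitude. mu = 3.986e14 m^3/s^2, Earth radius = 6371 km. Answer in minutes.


r = 14313.2970 km = 1.4313297e+07 m
T = 2*pi*sqrt(r^3/mu) = 2*pi*sqrt(2.9323719e+21 / 3.986e14)
T = 17042.0072 s = 284.0335 min

284.0335 minutes


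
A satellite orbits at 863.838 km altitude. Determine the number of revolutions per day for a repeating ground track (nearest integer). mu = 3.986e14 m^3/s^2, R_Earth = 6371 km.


r = 7.234838e+06 m
T = 2*pi*sqrt(r^3/mu) = 6124.2715 s = 102.0712 min
revs/day = 1440 / 102.0712 = 14.1078
Rounded: 14 revolutions per day

14 revolutions per day


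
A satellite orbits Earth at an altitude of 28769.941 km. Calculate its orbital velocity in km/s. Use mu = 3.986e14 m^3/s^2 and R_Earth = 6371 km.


r = R_E + alt = 6371.0 + 28769.941 = 35140.9410 km = 3.5140941e+07 m
v = sqrt(mu/r) = sqrt(3.986e14 / 3.5140941e+07) = 3367.9214 m/s = 3.3679 km/s

3.3679 km/s


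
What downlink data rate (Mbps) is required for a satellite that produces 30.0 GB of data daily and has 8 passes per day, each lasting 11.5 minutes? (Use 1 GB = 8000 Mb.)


total contact time = 8 * 11.5 * 60 = 5520.0000 s
data = 30.0 GB = 240000.0000 Mb
rate = 240000.0000 / 5520.0000 = 43.4783 Mbps

43.4783 Mbps


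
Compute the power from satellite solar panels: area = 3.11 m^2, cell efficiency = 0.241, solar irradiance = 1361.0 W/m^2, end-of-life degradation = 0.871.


P = area * eta * S * degradation
P = 3.11 * 0.241 * 1361.0 * 0.871
P = 888.4924 W

888.4924 W


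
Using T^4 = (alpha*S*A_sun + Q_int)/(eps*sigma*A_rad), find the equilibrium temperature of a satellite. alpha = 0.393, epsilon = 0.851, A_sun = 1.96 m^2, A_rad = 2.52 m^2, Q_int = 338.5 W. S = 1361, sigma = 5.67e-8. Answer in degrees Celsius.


Numerator = alpha*S*A_sun + Q_int = 0.393*1361*1.96 + 338.5 = 1386.8511 W
Denominator = eps*sigma*A_rad = 0.851*5.67e-8*2.52 = 1.2159428e-07 W/K^4
T^4 = 1.1405561e+10 K^4
T = 326.7978 K = 53.6478 C

53.6478 degrees Celsius


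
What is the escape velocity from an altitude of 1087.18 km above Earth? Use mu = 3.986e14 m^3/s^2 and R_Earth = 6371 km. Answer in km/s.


r = 6371.0 + 1087.18 = 7458.1800 km = 7.45818e+06 m
v_esc = sqrt(2*mu/r) = sqrt(2*3.986e14 / 7.45818e+06)
v_esc = 10338.7305 m/s = 10.3387 km/s

10.3387 km/s


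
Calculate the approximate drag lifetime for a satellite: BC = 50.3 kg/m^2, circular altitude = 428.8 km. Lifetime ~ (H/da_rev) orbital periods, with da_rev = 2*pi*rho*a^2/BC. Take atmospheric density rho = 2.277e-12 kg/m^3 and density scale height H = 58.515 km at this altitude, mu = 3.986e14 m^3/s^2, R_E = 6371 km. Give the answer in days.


a = R_E + alt = 6799.8000 km = 6.7998e+06 m
da_rev = 2*pi*rho*a^2/BC = 2*pi*2.277e-12*(6.7998e+06)^2/50.3 = 13.151255 m per revolution
N = H/da_rev = 58515.0000 m / 13.151255 m = 4449.3853 revolutions
P = 2*pi*sqrt(a^3/mu) = 5580.2728 s
lifetime = N*P = 4449.3853 * 5580.2728 = 2.4828784e+07 s = 287.3702 days

287.3702 days


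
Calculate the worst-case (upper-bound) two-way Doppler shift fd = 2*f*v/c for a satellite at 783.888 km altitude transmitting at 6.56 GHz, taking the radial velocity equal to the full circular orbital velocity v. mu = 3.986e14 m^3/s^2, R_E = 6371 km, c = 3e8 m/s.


r = 7.154888e+06 m
v = sqrt(mu/r) = 7463.9243 m/s (worst-case radial velocity)
f = 6.56 GHz = 6.56e+09 Hz
fd = 2*f*v/c = 2*6.56e+09*7463.9243/3.0e+08
fd = 326422.2903 Hz

326422.2903 Hz


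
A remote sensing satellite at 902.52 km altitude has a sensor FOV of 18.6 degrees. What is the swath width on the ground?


FOV = 18.6 deg = 0.3246312 rad
swath = 2 * alt * tan(FOV/2) = 2 * 902.52 * tan(0.1623156)
swath = 2 * 902.52 * 0.1637563
swath = 295.5866 km

295.5866 km


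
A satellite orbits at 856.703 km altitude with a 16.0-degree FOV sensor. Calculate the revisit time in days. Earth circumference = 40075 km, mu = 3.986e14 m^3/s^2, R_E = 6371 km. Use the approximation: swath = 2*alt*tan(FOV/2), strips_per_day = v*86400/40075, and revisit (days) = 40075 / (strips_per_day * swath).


swath = 2*856.703*tan(0.1396263) = 240.8035 km
v = sqrt(mu/r) = 7426.2317 m/s = 7.4262 km/s
strips/day = v*86400/40075 = 7.4262*86400/40075 = 16.0106
coverage/day = strips * swath = 16.0106 * 240.8035 = 3855.4185 km
revisit = 40075 / 3855.4185 = 10.3945 days

10.3945 days


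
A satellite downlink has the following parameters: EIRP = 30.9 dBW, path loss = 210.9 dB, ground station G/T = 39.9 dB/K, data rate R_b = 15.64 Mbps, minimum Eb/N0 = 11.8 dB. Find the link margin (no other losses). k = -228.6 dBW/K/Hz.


C/N0 = EIRP - FSPL + G/T - k = 30.9 - 210.9 + 39.9 - (-228.6)
C/N0 = 88.5000 dB-Hz
R_b = 15.64 Mbps = 1.564e+07 bps -> 10*log10(R_b) = 71.9424 dB-Hz
Eb/N0 = C/N0 - 10*log10(R_b) = 88.5000 - 71.9424 = 16.5576 dB
Margin = Eb/N0 - Eb/N0_req = 16.5576 - 11.8 = 4.7576 dB (link closes)

4.7576 dB


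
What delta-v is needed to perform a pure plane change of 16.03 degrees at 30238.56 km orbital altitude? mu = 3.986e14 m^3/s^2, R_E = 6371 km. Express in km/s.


r = 36609.5600 km = 3.660956e+07 m
V = sqrt(mu/r) = 3299.6767 m/s
di = 16.03 deg = 0.2797763 rad
dV = 2*V*sin(di/2) = 2*3299.6767*sin(0.1398881)
dV = 920.1633 m/s = 0.9201633 km/s

0.9202 km/s


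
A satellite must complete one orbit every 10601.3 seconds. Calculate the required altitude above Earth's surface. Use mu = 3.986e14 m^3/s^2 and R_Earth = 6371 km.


T = 10601.3 s
r = (mu*T^2/(4*pi^2))^(1/3) = (3.986e14 * 10601.3^2 / (4*pi^2))^(1/3)
r = 1.0430343e+07 m = 10430.3433 km
alt = r - R_E = 10430.3433 - 6371 = 4059.3433 km

4059.3433 km


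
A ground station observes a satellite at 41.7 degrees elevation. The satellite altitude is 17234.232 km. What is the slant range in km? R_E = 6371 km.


h = 17234.232 km, el = 41.7 deg
d = -R_E*sin(el) + sqrt((R_E*sin(el))^2 + 2*R_E*h + h^2)
d = -6371.0000*sin(0.7278023) + sqrt((6371.0000*0.6652304)^2 + 2*6371.0000*17234.232 + 17234.232^2)
d = 18882.7934 km

18882.7934 km


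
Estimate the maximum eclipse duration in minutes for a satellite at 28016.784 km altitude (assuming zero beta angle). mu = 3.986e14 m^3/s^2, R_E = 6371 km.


r = 34387.7840 km
T = 1057.7091 min
Eclipse fraction = arcsin(R_E/r)/pi = arcsin(6371.0000/34387.7840)/pi
= arcsin(0.1852693)/pi = 0.05931574
Eclipse duration = 0.05931574 * 1057.7091 = 62.7388 min

62.7388 minutes


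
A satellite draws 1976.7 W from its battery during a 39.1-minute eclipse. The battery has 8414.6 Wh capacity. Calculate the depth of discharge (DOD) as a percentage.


E_used = P * t / 60 = 1976.7 * 39.1 / 60 = 1288.1495 Wh
DOD = E_used / E_total * 100 = 1288.1495 / 8414.6 * 100
DOD = 15.3085 %

15.3085 %


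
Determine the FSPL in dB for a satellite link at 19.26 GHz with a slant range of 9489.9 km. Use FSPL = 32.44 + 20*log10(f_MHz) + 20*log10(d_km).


f = 19.26 GHz = 19260.0000 MHz
d = 9489.9 km
FSPL = 32.44 + 20*log10(19260.0000) + 20*log10(9489.9)
FSPL = 32.44 + 85.6931 + 79.5452
FSPL = 197.6784 dB

197.6784 dB


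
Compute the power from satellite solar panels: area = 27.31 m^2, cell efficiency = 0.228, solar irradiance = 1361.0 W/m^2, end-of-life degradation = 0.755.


P = area * eta * S * degradation
P = 27.31 * 0.228 * 1361.0 * 0.755
P = 6398.2562 W

6398.2562 W


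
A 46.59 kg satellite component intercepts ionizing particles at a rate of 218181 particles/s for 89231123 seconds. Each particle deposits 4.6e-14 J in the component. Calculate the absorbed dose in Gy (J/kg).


Total energy deposited = rate * time * E_per
  = 218181 * 89231123 * 4.6e-14 = 0.8955526 J
Dose = E_total / mass = 0.8955526 / 46.59
Dose = 0.01922199 Gy

0.0192 Gy


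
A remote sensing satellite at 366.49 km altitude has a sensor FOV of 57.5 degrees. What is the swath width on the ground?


FOV = 57.5 deg = 1.0036 rad
swath = 2 * alt * tan(FOV/2) = 2 * 366.49 * tan(0.5017822)
swath = 2 * 366.49 * 0.5486188
swath = 402.1266 km

402.1266 km


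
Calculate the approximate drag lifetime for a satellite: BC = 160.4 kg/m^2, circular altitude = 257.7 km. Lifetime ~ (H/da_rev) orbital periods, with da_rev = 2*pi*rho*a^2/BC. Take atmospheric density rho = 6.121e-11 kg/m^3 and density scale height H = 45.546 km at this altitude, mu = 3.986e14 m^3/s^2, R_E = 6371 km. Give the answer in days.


a = R_E + alt = 6628.7000 km = 6.6287e+06 m
da_rev = 2*pi*rho*a^2/BC = 2*pi*6.121e-11*(6.6287e+06)^2/160.4 = 105.354869 m per revolution
N = H/da_rev = 45546.0000 m / 105.354869 m = 432.3103 revolutions
P = 2*pi*sqrt(a^3/mu) = 5370.9829 s
lifetime = N*P = 432.3103 * 5370.9829 = 2.3219315e+06 s = 26.8742 days

26.8742 days


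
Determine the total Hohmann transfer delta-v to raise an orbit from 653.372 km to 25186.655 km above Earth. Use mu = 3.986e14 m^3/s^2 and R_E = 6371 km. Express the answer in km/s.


r1 = 7024.3720 km = 7.024372e+06 m
r2 = 31557.6550 km = 3.1557655e+07 m
dv1 = sqrt(mu/r1)*(sqrt(2*r2/(r1+r2)) - 1) = 2101.7874 m/s
dv2 = sqrt(mu/r2)*(1 - sqrt(2*r1/(r1+r2))) = 1409.4094 m/s
total dv = |dv1| + |dv2| = 2101.7874 + 1409.4094 = 3511.1968 m/s = 3.5112 km/s

3.5112 km/s


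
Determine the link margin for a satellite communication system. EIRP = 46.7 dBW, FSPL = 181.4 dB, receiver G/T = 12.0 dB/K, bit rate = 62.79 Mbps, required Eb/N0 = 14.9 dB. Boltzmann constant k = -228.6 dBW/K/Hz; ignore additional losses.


C/N0 = EIRP - FSPL + G/T - k = 46.7 - 181.4 + 12.0 - (-228.6)
C/N0 = 105.9000 dB-Hz
R_b = 62.79 Mbps = 6.279e+07 bps -> 10*log10(R_b) = 77.9789 dB-Hz
Eb/N0 = C/N0 - 10*log10(R_b) = 105.9000 - 77.9789 = 27.9211 dB
Margin = Eb/N0 - Eb/N0_req = 27.9211 - 14.9 = 13.0211 dB (link closes)

13.0211 dB


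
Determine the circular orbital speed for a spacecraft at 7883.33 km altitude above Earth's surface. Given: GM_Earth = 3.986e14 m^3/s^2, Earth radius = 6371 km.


r = R_E + alt = 6371.0 + 7883.33 = 14254.3300 km = 1.425433e+07 m
v = sqrt(mu/r) = sqrt(3.986e14 / 1.425433e+07) = 5288.0462 m/s = 5.2880 km/s

5.2880 km/s


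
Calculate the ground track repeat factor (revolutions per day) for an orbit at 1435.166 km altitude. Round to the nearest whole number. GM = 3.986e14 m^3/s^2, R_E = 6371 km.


r = 7.806166e+06 m
T = 2*pi*sqrt(r^3/mu) = 6863.8518 s = 114.3975 min
revs/day = 1440 / 114.3975 = 12.5877
Rounded: 13 revolutions per day

13 revolutions per day


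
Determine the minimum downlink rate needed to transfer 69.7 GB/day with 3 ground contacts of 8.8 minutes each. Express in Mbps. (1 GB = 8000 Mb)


total contact time = 3 * 8.8 * 60 = 1584.0000 s
data = 69.7 GB = 557600.0000 Mb
rate = 557600.0000 / 1584.0000 = 352.0202 Mbps

352.0202 Mbps


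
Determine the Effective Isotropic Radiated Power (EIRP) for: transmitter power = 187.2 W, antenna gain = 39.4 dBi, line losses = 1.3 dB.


Pt = 187.2 W = 22.7231 dBW
EIRP = Pt_dBW + Gt - losses = 22.7231 + 39.4 - 1.3 = 60.8231 dBW

60.8231 dBW


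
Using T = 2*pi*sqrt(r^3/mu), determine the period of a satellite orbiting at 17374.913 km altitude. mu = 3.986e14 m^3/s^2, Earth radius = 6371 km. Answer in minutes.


r = 23745.9130 km = 2.3745913e+07 m
T = 2*pi*sqrt(r^3/mu) = 2*pi*sqrt(1.338957e+22 / 3.986e14)
T = 36416.1920 s = 606.9365 min

606.9365 minutes


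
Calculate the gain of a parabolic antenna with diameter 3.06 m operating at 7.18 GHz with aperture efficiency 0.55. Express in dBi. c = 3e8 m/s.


lambda = c/f = 3e8 / 7.18e+09 = 0.04178273 m
G = eta*(pi*D/lambda)^2 = 0.55*(pi*3.06/0.04178273)^2
G = 29114.6563 (linear)
G = 10*log10(29114.6563) = 44.6411 dBi

44.6411 dBi


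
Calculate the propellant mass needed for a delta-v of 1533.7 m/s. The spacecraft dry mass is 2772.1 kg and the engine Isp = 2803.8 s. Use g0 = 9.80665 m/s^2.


ve = Isp * g0 = 2803.8 * 9.80665 = 27495.885270 m/s
mass ratio = exp(dv/ve) = exp(1533.7/27495.885270) = 1.05736425
m_prop = m_dry * (mr - 1) = 2772.1 * (1.05736425 - 1)
m_prop = 159.0194 kg

159.0194 kg


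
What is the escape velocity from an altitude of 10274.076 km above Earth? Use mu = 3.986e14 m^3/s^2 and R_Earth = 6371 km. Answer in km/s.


r = 6371.0 + 10274.076 = 16645.0760 km = 1.6645076e+07 m
v_esc = sqrt(2*mu/r) = sqrt(2*3.986e14 / 1.6645076e+07)
v_esc = 6920.5523 m/s = 6.9206 km/s

6.9206 km/s


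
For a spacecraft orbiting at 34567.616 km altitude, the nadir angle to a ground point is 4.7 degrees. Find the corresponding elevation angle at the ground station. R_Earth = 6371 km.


r = R_E + alt = 40938.6160 km
Law of sines in the satellite / Earth-center / ground-point triangle:
  sin(nadir)/R_E = sin(90 + el)/r  =>  cos(el) = (r/R_E)*sin(nadir)
cos(el) = (40938.6160 / 6371.0000) * sin(4.7 deg) = 0.5265185
el = arccos(0.5265185) = 58.2295 deg
(Earth-central angle = 90 - nadir - el = 27.0705 deg)

58.2295 degrees


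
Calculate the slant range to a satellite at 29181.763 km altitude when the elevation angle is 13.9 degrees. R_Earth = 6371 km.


h = 29181.763 km, el = 13.9 deg
d = -R_E*sin(el) + sqrt((R_E*sin(el))^2 + 2*R_E*h + h^2)
d = -6371.0000*sin(0.2426008) + sqrt((6371.0000*0.240228)^2 + 2*6371.0000*29181.763 + 29181.763^2)
d = 33480.2444 km

33480.2444 km


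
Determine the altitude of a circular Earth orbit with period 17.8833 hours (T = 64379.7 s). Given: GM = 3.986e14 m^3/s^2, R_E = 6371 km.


T = 64379.7 s
r = (mu*T^2/(4*pi^2))^(1/3) = (3.986e14 * 64379.7^2 / (4*pi^2))^(1/3)
r = 3.4718303e+07 m = 34718.3027 km
alt = r - R_E = 34718.3027 - 6371 = 28347.3027 km

28347.3027 km


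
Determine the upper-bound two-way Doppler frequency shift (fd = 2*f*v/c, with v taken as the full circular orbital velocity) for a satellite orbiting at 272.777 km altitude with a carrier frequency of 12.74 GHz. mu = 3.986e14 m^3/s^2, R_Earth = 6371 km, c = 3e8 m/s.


r = 6.643777e+06 m
v = sqrt(mu/r) = 7745.7081 m/s (worst-case radial velocity)
f = 12.74 GHz = 1.274e+10 Hz
fd = 2*f*v/c = 2*1.274e+10*7745.7081/3.0e+08
fd = 657868.8040 Hz

657868.8040 Hz


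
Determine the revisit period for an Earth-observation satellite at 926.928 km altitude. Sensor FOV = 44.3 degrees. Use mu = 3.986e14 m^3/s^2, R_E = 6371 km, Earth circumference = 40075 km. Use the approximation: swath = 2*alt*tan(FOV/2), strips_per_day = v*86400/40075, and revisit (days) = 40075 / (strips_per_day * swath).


swath = 2*926.928*tan(0.3865904) = 754.6581 km
v = sqrt(mu/r) = 7390.4156 m/s = 7.3904 km/s
strips/day = v*86400/40075 = 7.3904*86400/40075 = 15.9334
coverage/day = strips * swath = 15.9334 * 754.6581 = 12024.2859 km
revisit = 40075 / 12024.2859 = 3.3328 days

3.3328 days


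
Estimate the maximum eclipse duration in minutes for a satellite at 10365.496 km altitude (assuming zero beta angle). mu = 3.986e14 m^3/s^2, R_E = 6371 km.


r = 16736.4960 km
T = 359.1342 min
Eclipse fraction = arcsin(R_E/r)/pi = arcsin(6371.0000/16736.4960)/pi
= arcsin(0.3806651)/pi = 0.1243049
Eclipse duration = 0.1243049 * 359.1342 = 44.6422 min

44.6422 minutes


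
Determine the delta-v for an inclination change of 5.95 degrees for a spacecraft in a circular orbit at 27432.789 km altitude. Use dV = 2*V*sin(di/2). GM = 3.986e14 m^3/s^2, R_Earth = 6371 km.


r = 33803.7890 km = 3.3803789e+07 m
V = sqrt(mu/r) = 3433.8867 m/s
di = 5.95 deg = 0.1038471 rad
dV = 2*V*sin(di/2) = 2*3433.8867*sin(0.05192355)
dV = 356.4389 m/s = 0.3564389 km/s

0.3564 km/s


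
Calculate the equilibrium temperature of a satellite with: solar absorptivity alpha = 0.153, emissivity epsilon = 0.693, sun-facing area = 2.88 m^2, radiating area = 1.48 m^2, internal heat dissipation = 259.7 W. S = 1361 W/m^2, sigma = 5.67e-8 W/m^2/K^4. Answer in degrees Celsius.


Numerator = alpha*S*A_sun + Q_int = 0.153*1361*2.88 + 259.7 = 859.4110 W
Denominator = eps*sigma*A_rad = 0.693*5.67e-8*1.48 = 5.8153788e-08 W/K^4
T^4 = 1.4778247e+10 K^4
T = 348.6629 K = 75.5129 C

75.5129 degrees Celsius


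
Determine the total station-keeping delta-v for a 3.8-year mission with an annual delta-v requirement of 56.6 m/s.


dV = rate * years = 56.6 * 3.8
dV = 215.0800 m/s

215.0800 m/s


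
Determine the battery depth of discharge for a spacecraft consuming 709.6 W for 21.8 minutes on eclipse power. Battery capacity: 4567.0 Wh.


E_used = P * t / 60 = 709.6 * 21.8 / 60 = 257.8213 Wh
DOD = E_used / E_total * 100 = 257.8213 / 4567.0 * 100
DOD = 5.6453 %

5.6453 %


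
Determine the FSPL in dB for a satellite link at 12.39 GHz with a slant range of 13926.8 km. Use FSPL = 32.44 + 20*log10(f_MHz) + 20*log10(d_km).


f = 12.39 GHz = 12390.0000 MHz
d = 13926.8 km
FSPL = 32.44 + 20*log10(12390.0000) + 20*log10(13926.8)
FSPL = 32.44 + 81.8614 + 82.8770
FSPL = 197.1785 dB

197.1785 dB


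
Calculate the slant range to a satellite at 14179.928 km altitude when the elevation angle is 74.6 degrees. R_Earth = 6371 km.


h = 14179.928 km, el = 74.6 deg
d = -R_E*sin(el) + sqrt((R_E*sin(el))^2 + 2*R_E*h + h^2)
d = -6371.0000*sin(1.3020) + sqrt((6371.0000*0.9640954)^2 + 2*6371.0000*14179.928 + 14179.928^2)
d = 14338.9166 km

14338.9166 km


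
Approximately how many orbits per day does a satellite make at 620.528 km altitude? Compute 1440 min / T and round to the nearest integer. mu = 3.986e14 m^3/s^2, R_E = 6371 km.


r = 6.991528e+06 m
T = 2*pi*sqrt(r^3/mu) = 5817.9418 s = 96.9657 min
revs/day = 1440 / 96.9657 = 14.8506
Rounded: 15 revolutions per day

15 revolutions per day


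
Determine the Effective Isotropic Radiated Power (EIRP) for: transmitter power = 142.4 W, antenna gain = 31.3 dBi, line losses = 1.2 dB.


Pt = 142.4 W = 21.5351 dBW
EIRP = Pt_dBW + Gt - losses = 21.5351 + 31.3 - 1.2 = 51.6351 dBW

51.6351 dBW


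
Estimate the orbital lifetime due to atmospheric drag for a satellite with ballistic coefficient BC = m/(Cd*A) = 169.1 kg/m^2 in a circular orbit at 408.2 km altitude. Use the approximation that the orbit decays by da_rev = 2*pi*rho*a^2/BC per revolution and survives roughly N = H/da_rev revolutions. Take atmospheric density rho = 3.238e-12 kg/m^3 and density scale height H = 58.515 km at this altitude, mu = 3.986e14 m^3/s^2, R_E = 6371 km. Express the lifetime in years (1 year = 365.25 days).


a = R_E + alt = 6779.2000 km = 6.7792e+06 m
da_rev = 2*pi*rho*a^2/BC = 2*pi*3.238e-12*(6.7792e+06)^2/169.1 = 5.529298 m per revolution
N = H/da_rev = 58515.0000 m / 5.529298 m = 10582.7177 revolutions
P = 2*pi*sqrt(a^3/mu) = 5554.9338 s
lifetime = N*P = 10582.7177 * 5554.9338 = 5.8786297e+07 s = 680.3970 days
years = 680.3970 / 365.25 = 1.8628 years

1.8628 years


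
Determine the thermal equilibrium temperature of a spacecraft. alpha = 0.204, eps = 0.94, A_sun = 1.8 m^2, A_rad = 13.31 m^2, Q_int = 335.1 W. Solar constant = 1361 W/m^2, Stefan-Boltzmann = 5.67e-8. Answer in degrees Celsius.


Numerator = alpha*S*A_sun + Q_int = 0.204*1361*1.8 + 335.1 = 834.8592 W
Denominator = eps*sigma*A_rad = 0.94*5.67e-8*13.31 = 7.0939638e-07 W/K^4
T^4 = 1.1768586e+09 K^4
T = 185.2171 K = -87.9329 C

-87.9329 degrees Celsius


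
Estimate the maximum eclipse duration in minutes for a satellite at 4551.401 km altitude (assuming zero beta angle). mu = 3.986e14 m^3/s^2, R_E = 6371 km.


r = 10922.4010 km
T = 189.3377 min
Eclipse fraction = arcsin(R_E/r)/pi = arcsin(6371.0000/10922.4010)/pi
= arcsin(0.5832967)/pi = 0.1982375
Eclipse duration = 0.1982375 * 189.3377 = 37.5338 min

37.5338 minutes


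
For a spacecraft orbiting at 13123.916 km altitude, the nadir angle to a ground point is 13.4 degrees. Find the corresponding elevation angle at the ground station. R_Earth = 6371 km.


r = R_E + alt = 19494.9160 km
Law of sines in the satellite / Earth-center / ground-point triangle:
  sin(nadir)/R_E = sin(90 + el)/r  =>  cos(el) = (r/R_E)*sin(nadir)
cos(el) = (19494.9160 / 6371.0000) * sin(13.4 deg) = 0.7091361
el = arccos(0.7091361) = 44.8353 deg
(Earth-central angle = 90 - nadir - el = 31.7647 deg)

44.8353 degrees


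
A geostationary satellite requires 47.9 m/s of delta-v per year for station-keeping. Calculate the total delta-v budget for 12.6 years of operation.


dV = rate * years = 47.9 * 12.6
dV = 603.5400 m/s

603.5400 m/s


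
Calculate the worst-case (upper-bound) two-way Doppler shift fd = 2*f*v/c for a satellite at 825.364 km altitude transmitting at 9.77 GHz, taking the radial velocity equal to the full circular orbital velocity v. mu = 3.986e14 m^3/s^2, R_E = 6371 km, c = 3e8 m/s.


r = 7.196364e+06 m
v = sqrt(mu/r) = 7442.3842 m/s (worst-case radial velocity)
f = 9.77 GHz = 9.77e+09 Hz
fd = 2*f*v/c = 2*9.77e+09*7442.3842/3.0e+08
fd = 484747.2910 Hz

484747.2910 Hz


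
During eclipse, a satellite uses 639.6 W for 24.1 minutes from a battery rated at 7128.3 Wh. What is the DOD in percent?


E_used = P * t / 60 = 639.6 * 24.1 / 60 = 256.9060 Wh
DOD = E_used / E_total * 100 = 256.9060 / 7128.3 * 100
DOD = 3.6040 %

3.6040 %


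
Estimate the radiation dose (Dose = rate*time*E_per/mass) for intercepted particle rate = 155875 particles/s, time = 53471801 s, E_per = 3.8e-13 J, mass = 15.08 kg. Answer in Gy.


Total energy deposited = rate * time * E_per
  = 155875 * 53471801 * 3.8e-13 = 3.1673 J
Dose = E_total / mass = 3.1673 / 15.08
Dose = 0.2100311 Gy

0.2100 Gy


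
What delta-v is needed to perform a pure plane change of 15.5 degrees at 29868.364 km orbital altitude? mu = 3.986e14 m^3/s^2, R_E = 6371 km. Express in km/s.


r = 36239.3640 km = 3.6239364e+07 m
V = sqrt(mu/r) = 3316.4875 m/s
di = 15.5 deg = 0.270526 rad
dV = 2*V*sin(di/2) = 2*3316.4875*sin(0.135263)
dV = 894.4628 m/s = 0.8944628 km/s

0.8945 km/s


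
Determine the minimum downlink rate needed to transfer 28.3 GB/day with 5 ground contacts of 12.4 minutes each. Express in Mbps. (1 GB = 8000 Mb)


total contact time = 5 * 12.4 * 60 = 3720.0000 s
data = 28.3 GB = 226400.0000 Mb
rate = 226400.0000 / 3720.0000 = 60.8602 Mbps

60.8602 Mbps


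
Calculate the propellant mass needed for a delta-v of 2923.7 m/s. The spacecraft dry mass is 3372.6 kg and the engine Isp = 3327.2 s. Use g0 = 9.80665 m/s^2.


ve = Isp * g0 = 3327.2 * 9.80665 = 32628.685880 m/s
mass ratio = exp(dv/ve) = exp(2923.7/32628.685880) = 1.09374239
m_prop = m_dry * (mr - 1) = 3372.6 * (1.09374239 - 1)
m_prop = 316.1556 kg

316.1556 kg


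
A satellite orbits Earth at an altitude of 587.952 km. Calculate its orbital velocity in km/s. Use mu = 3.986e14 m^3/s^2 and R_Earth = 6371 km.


r = R_E + alt = 6371.0 + 587.952 = 6958.9520 km = 6.958952e+06 m
v = sqrt(mu/r) = sqrt(3.986e14 / 6.958952e+06) = 7568.2719 m/s = 7.5683 km/s

7.5683 km/s


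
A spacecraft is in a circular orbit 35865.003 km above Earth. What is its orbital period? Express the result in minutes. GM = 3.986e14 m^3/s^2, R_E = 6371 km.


r = 42236.0030 km = 4.2236003e+07 m
T = 2*pi*sqrt(r^3/mu) = 2*pi*sqrt(7.5343959e+22 / 3.986e14)
T = 86384.4235 s = 1439.7404 min

1439.7404 minutes


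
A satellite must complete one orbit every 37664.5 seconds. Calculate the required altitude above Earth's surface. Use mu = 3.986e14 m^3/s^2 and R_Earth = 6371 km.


T = 37664.5 s
r = (mu*T^2/(4*pi^2))^(1/3) = (3.986e14 * 37664.5^2 / (4*pi^2))^(1/3)
r = 2.4285515e+07 m = 24285.5153 km
alt = r - R_E = 24285.5153 - 6371 = 17914.5153 km

17914.5153 km


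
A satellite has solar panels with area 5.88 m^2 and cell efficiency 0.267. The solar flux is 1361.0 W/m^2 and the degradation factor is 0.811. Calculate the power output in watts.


P = area * eta * S * degradation
P = 5.88 * 0.267 * 1361.0 * 0.811
P = 1732.8763 W

1732.8763 W


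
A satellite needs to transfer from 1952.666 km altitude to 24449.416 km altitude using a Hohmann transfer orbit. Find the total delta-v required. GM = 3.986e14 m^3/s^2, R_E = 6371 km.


r1 = 8323.6660 km = 8.323666e+06 m
r2 = 30820.4160 km = 3.0820416e+07 m
dv1 = sqrt(mu/r1)*(sqrt(2*r2/(r1+r2)) - 1) = 1763.7707 m/s
dv2 = sqrt(mu/r2)*(1 - sqrt(2*r1/(r1+r2))) = 1250.9987 m/s
total dv = |dv1| + |dv2| = 1763.7707 + 1250.9987 = 3014.7693 m/s = 3.0148 km/s

3.0148 km/s


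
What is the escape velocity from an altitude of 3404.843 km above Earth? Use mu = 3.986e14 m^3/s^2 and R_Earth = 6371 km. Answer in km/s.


r = 6371.0 + 3404.843 = 9775.8430 km = 9.775843e+06 m
v_esc = sqrt(2*mu/r) = sqrt(2*3.986e14 / 9.775843e+06)
v_esc = 9030.3906 m/s = 9.0304 km/s

9.0304 km/s


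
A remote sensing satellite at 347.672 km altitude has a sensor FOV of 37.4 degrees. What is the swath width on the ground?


FOV = 37.4 deg = 0.6527531 rad
swath = 2 * alt * tan(FOV/2) = 2 * 347.672 * tan(0.3263766)
swath = 2 * 347.672 * 0.3384813
swath = 235.3610 km

235.3610 km


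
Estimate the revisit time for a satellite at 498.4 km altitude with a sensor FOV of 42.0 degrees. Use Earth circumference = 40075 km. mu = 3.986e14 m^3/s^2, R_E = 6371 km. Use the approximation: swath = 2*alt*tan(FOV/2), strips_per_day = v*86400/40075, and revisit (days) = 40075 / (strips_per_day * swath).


swath = 2*498.4*tan(0.3665191) = 382.6357 km
v = sqrt(mu/r) = 7617.4435 m/s = 7.6174 km/s
strips/day = v*86400/40075 = 7.6174*86400/40075 = 16.4229
coverage/day = strips * swath = 16.4229 * 382.6357 = 6283.9817 km
revisit = 40075 / 6283.9817 = 6.3773 days

6.3773 days


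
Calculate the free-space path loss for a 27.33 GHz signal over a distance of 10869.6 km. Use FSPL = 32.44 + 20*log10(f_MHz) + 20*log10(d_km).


f = 27.33 GHz = 27330.0000 MHz
d = 10869.6 km
FSPL = 32.44 + 20*log10(27330.0000) + 20*log10(10869.6)
FSPL = 32.44 + 88.7328 + 80.7243
FSPL = 201.8971 dB

201.8971 dB


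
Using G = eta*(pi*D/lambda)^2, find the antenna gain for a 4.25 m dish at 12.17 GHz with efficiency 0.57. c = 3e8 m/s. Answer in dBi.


lambda = c/f = 3e8 / 1.217e+10 = 0.02465078 m
G = eta*(pi*D/lambda)^2 = 0.57*(pi*4.25/0.02465078)^2
G = 167221.1124 (linear)
G = 10*log10(167221.1124) = 52.2329 dBi

52.2329 dBi


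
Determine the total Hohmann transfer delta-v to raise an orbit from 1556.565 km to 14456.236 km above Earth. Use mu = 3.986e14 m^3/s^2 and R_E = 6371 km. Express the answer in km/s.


r1 = 7927.5650 km = 7.927565e+06 m
r2 = 20827.2360 km = 2.0827236e+07 m
dv1 = sqrt(mu/r1)*(sqrt(2*r2/(r1+r2)) - 1) = 1443.5699 m/s
dv2 = sqrt(mu/r2)*(1 - sqrt(2*r1/(r1+r2))) = 1126.2483 m/s
total dv = |dv1| + |dv2| = 1443.5699 + 1126.2483 = 2569.8182 m/s = 2.5698 km/s

2.5698 km/s


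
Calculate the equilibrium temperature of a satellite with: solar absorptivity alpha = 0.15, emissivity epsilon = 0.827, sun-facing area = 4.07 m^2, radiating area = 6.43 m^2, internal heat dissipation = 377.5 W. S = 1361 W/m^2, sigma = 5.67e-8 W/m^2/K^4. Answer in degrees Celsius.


Numerator = alpha*S*A_sun + Q_int = 0.15*1361*4.07 + 377.5 = 1208.3905 W
Denominator = eps*sigma*A_rad = 0.827*5.67e-8*6.43 = 3.0150849e-07 W/K^4
T^4 = 4.0078159e+09 K^4
T = 251.6094 K = -21.5406 C

-21.5406 degrees Celsius


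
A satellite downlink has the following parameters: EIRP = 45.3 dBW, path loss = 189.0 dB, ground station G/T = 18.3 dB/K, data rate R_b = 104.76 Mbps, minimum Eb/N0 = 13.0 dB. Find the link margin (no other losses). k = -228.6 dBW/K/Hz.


C/N0 = EIRP - FSPL + G/T - k = 45.3 - 189.0 + 18.3 - (-228.6)
C/N0 = 103.2000 dB-Hz
R_b = 104.76 Mbps = 1.0476e+08 bps -> 10*log10(R_b) = 80.2020 dB-Hz
Eb/N0 = C/N0 - 10*log10(R_b) = 103.2000 - 80.2020 = 22.9980 dB
Margin = Eb/N0 - Eb/N0_req = 22.9980 - 13.0 = 9.9980 dB (link closes)

9.9980 dB


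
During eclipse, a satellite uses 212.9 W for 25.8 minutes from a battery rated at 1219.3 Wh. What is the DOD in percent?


E_used = P * t / 60 = 212.9 * 25.8 / 60 = 91.5470 Wh
DOD = E_used / E_total * 100 = 91.5470 / 1219.3 * 100
DOD = 7.5082 %

7.5082 %


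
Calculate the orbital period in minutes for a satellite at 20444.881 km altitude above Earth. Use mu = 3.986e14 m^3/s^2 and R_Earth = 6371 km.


r = 26815.8810 km = 2.6815881e+07 m
T = 2*pi*sqrt(r^3/mu) = 2*pi*sqrt(1.9283071e+22 / 3.986e14)
T = 43701.8001 s = 728.3633 min

728.3633 minutes


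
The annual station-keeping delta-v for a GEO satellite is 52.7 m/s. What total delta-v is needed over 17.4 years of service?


dV = rate * years = 52.7 * 17.4
dV = 916.9800 m/s

916.9800 m/s


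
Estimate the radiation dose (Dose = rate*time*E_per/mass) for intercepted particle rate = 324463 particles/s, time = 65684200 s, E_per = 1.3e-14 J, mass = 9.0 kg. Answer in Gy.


Total energy deposited = rate * time * E_per
  = 324463 * 65684200 * 1.3e-14 = 0.2770572 J
Dose = E_total / mass = 0.2770572 / 9.0
Dose = 0.03078413 Gy

0.0308 Gy


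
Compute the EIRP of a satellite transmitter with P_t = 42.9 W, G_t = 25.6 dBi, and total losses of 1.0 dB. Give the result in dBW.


Pt = 42.9 W = 16.3246 dBW
EIRP = Pt_dBW + Gt - losses = 16.3246 + 25.6 - 1.0 = 40.9246 dBW

40.9246 dBW


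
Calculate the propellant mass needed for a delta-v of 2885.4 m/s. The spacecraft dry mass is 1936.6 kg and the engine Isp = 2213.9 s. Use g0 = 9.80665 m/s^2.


ve = Isp * g0 = 2213.9 * 9.80665 = 21710.942435 m/s
mass ratio = exp(dv/ve) = exp(2885.4/21710.942435) = 1.14213661
m_prop = m_dry * (mr - 1) = 1936.6 * (1.14213661 - 1)
m_prop = 275.2618 kg

275.2618 kg


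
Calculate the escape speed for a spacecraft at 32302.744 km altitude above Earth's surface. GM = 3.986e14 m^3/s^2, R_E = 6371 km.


r = 6371.0 + 32302.744 = 38673.7440 km = 3.8673744e+07 m
v_esc = sqrt(2*mu/r) = sqrt(2*3.986e14 / 3.8673744e+07)
v_esc = 4540.2058 m/s = 4.5402 km/s

4.5402 km/s


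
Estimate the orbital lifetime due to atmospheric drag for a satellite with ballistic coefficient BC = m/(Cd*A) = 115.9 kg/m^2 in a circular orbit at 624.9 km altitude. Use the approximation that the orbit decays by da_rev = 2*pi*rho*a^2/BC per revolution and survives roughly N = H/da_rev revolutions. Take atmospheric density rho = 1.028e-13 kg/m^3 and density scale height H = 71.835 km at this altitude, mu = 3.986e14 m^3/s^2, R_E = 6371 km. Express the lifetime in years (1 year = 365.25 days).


a = R_E + alt = 6995.9000 km = 6.9959e+06 m
da_rev = 2*pi*rho*a^2/BC = 2*pi*1.028e-13*(6.9959e+06)^2/115.9 = 0.27275752 m per revolution
N = H/da_rev = 71835.0000 m / 0.27275752 m = 263365.7910 revolutions
P = 2*pi*sqrt(a^3/mu) = 5823.3998 s
lifetime = N*P = 263365.7910 * 5823.3998 = 1.5336843e+09 s = 17750.9758 days
years = 17750.9758 / 365.25 = 48.5995 years

48.5995 years


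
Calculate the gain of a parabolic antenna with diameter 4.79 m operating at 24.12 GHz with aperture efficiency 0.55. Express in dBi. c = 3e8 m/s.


lambda = c/f = 3e8 / 2.412e+10 = 0.01243781 m
G = eta*(pi*D/lambda)^2 = 0.55*(pi*4.79/0.01243781)^2
G = 805092.0890 (linear)
G = 10*log10(805092.0890) = 59.0585 dBi

59.0585 dBi


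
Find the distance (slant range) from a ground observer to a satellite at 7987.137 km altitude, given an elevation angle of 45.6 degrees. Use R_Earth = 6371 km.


h = 7987.137 km, el = 45.6 deg
d = -R_E*sin(el) + sqrt((R_E*sin(el))^2 + 2*R_E*h + h^2)
d = -6371.0000*sin(0.7958701) + sqrt((6371.0000*0.7144727)^2 + 2*6371.0000*7987.137 + 7987.137^2)
d = 9096.7685 km

9096.7685 km


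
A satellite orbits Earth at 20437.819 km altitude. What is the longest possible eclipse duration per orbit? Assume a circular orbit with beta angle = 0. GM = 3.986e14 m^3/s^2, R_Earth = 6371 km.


r = 26808.8190 km
T = 728.0756 min
Eclipse fraction = arcsin(R_E/r)/pi = arcsin(6371.0000/26808.8190)/pi
= arcsin(0.2376457)/pi = 0.07637571
Eclipse duration = 0.07637571 * 728.0756 = 55.6073 min

55.6073 minutes


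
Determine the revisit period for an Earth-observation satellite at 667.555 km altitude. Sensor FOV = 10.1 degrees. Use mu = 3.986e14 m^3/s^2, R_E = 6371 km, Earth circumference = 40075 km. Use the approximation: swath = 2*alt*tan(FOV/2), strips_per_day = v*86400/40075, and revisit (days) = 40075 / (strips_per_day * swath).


swath = 2*667.555*tan(0.08813913) = 117.9811 km
v = sqrt(mu/r) = 7525.3533 m/s = 7.5254 km/s
strips/day = v*86400/40075 = 7.5254*86400/40075 = 16.2243
coverage/day = strips * swath = 16.2243 * 117.9811 = 1914.1658 km
revisit = 40075 / 1914.1658 = 20.9360 days

20.9360 days


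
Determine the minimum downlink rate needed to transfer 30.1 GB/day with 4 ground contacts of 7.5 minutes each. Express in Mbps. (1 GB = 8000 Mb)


total contact time = 4 * 7.5 * 60 = 1800.0000 s
data = 30.1 GB = 240800.0000 Mb
rate = 240800.0000 / 1800.0000 = 133.7778 Mbps

133.7778 Mbps


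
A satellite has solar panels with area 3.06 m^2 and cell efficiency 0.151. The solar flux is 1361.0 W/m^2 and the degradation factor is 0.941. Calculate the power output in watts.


P = area * eta * S * degradation
P = 3.06 * 0.151 * 1361.0 * 0.941
P = 591.7607 W

591.7607 W


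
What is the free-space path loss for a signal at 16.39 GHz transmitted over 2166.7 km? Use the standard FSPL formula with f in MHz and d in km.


f = 16.39 GHz = 16390.0000 MHz
d = 2166.7 km
FSPL = 32.44 + 20*log10(16390.0000) + 20*log10(2166.7)
FSPL = 32.44 + 84.2916 + 66.7160
FSPL = 183.4476 dB

183.4476 dB


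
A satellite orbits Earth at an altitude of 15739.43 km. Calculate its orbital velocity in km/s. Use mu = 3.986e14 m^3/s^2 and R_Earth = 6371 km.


r = R_E + alt = 6371.0 + 15739.43 = 22110.4300 km = 2.211043e+07 m
v = sqrt(mu/r) = sqrt(3.986e14 / 2.211043e+07) = 4245.9028 m/s = 4.2459 km/s

4.2459 km/s


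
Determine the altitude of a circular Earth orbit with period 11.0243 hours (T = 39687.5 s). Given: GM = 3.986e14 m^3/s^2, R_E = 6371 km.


T = 39687.5 s
r = (mu*T^2/(4*pi^2))^(1/3) = (3.986e14 * 39687.5^2 / (4*pi^2))^(1/3)
r = 2.5147511e+07 m = 25147.5114 km
alt = r - R_E = 25147.5114 - 6371 = 18776.5114 km

18776.5114 km


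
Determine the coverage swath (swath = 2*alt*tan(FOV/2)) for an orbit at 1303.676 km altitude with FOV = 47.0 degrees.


FOV = 47.0 deg = 0.8203047 rad
swath = 2 * alt * tan(FOV/2) = 2 * 1303.676 * tan(0.4101524)
swath = 2 * 1303.676 * 0.4348124
swath = 1133.7089 km

1133.7089 km


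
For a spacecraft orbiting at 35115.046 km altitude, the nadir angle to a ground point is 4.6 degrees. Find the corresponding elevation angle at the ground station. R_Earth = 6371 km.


r = R_E + alt = 41486.0460 km
Law of sines in the satellite / Earth-center / ground-point triangle:
  sin(nadir)/R_E = sin(90 + el)/r  =>  cos(el) = (r/R_E)*sin(nadir)
cos(el) = (41486.0460 / 6371.0000) * sin(4.6 deg) = 0.5222314
el = arccos(0.5222314) = 58.5180 deg
(Earth-central angle = 90 - nadir - el = 26.8820 deg)

58.5180 degrees


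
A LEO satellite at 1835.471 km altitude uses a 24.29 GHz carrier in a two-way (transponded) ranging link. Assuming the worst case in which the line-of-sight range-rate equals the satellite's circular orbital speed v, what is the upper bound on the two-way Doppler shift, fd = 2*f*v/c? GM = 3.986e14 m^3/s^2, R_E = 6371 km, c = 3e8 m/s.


r = 8.206471e+06 m
v = sqrt(mu/r) = 6969.3203 m/s (worst-case radial velocity)
f = 24.29 GHz = 2.429e+10 Hz
fd = 2*f*v/c = 2*2.429e+10*6969.3203/3.0e+08
fd = 1.1285653e+06 Hz

1.1286e+06 Hz


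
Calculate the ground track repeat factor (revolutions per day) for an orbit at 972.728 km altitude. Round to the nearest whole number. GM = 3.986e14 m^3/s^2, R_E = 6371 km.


r = 7.343728e+06 m
T = 2*pi*sqrt(r^3/mu) = 6263.0531 s = 104.3842 min
revs/day = 1440 / 104.3842 = 13.7952
Rounded: 14 revolutions per day

14 revolutions per day


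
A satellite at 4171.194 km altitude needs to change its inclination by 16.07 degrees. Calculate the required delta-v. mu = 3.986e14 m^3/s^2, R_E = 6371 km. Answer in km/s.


r = 10542.1940 km = 1.0542194e+07 m
V = sqrt(mu/r) = 6148.9809 m/s
di = 16.07 deg = 0.2804744 rad
dV = 2*V*sin(di/2) = 2*6148.9809*sin(0.1402372)
dV = 1718.9845 m/s = 1.7190 km/s

1.7190 km/s


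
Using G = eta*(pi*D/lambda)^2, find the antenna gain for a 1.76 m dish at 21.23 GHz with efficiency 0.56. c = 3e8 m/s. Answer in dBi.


lambda = c/f = 3e8 / 2.123e+10 = 0.01413095 m
G = eta*(pi*D/lambda)^2 = 0.56*(pi*1.76/0.01413095)^2
G = 85737.4548 (linear)
G = 10*log10(85737.4548) = 49.3317 dBi

49.3317 dBi


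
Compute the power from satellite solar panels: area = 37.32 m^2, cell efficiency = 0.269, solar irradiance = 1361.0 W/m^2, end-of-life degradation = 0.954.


P = area * eta * S * degradation
P = 37.32 * 0.269 * 1361.0 * 0.954
P = 13034.6812 W

13034.6812 W


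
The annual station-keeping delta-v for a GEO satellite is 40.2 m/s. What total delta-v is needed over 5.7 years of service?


dV = rate * years = 40.2 * 5.7
dV = 229.1400 m/s

229.1400 m/s


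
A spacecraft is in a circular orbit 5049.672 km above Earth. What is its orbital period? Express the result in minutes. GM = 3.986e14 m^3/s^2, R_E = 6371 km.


r = 11420.6720 km = 1.1420672e+07 m
T = 2*pi*sqrt(r^3/mu) = 2*pi*sqrt(1.4896182e+21 / 3.986e14)
T = 12146.4316 s = 202.4405 min

202.4405 minutes


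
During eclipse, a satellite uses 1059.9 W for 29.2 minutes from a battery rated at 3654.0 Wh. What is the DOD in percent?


E_used = P * t / 60 = 1059.9 * 29.2 / 60 = 515.8180 Wh
DOD = E_used / E_total * 100 = 515.8180 / 3654.0 * 100
DOD = 14.1165 %

14.1165 %


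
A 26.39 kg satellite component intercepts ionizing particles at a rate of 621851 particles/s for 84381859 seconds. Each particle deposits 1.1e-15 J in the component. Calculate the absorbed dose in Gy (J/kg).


Total energy deposited = rate * time * E_per
  = 621851 * 84381859 * 1.1e-15 = 0.05772024 J
Dose = E_total / mass = 0.05772024 / 26.39
Dose = 0.002187201 Gy

0.0022 Gy


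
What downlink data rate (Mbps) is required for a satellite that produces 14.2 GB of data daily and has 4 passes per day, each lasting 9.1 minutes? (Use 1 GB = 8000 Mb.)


total contact time = 4 * 9.1 * 60 = 2184.0000 s
data = 14.2 GB = 113600.0000 Mb
rate = 113600.0000 / 2184.0000 = 52.0147 Mbps

52.0147 Mbps


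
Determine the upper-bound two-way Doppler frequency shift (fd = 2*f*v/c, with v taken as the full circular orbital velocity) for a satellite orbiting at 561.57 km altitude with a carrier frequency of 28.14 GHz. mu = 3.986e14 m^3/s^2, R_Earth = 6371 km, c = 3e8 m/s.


r = 6.93257e+06 m
v = sqrt(mu/r) = 7582.6588 m/s (worst-case radial velocity)
f = 28.14 GHz = 2.814e+10 Hz
fd = 2*f*v/c = 2*2.814e+10*7582.6588/3.0e+08
fd = 1.4225068e+06 Hz

1.4225e+06 Hz
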